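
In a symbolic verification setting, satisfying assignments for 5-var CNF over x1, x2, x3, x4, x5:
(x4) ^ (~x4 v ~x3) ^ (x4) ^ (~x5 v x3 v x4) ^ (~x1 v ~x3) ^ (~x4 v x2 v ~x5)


CNF with 6 clauses over 5 vars (32 assignments).
An assignment satisfies CNF iff every clause has >=1 true literal.
Check each row (bits = x1,x2,x3,x4,x5; clause T/F shown):
  row 0 [00000]: clauses=FTFTTT -> 0
  row 1 [00001]: clauses=FTFFTT -> 0
  row 2 [00010]: clauses=TTTTTT -> 1
  row 3 [00011]: clauses=TTTTTF -> 0
  row 4 [00100]: clauses=FTFTTT -> 0
  row 5 [00101]: clauses=FTFTTT -> 0
  row 6 [00110]: clauses=TFTTTT -> 0
  row 7 [00111]: clauses=TFTTTF -> 0
  row 8 [01000]: clauses=FTFTTT -> 0
  row 9 [01001]: clauses=FTFFTT -> 0
  row 10 [01010]: clauses=TTTTTT -> 1
  row 11 [01011]: clauses=TTTTTT -> 1
  row 12 [01100]: clauses=FTFTTT -> 0
  row 13 [01101]: clauses=FTFTTT -> 0
  row 14 [01110]: clauses=TFTTTT -> 0
  row 15 [01111]: clauses=TFTTTT -> 0
  row 16 [10000]: clauses=FTFTTT -> 0
  row 17 [10001]: clauses=FTFFTT -> 0
  row 18 [10010]: clauses=TTTTTT -> 1
  row 19 [10011]: clauses=TTTTTF -> 0
  row 20 [10100]: clauses=FTFTFT -> 0
  row 21 [10101]: clauses=FTFTFT -> 0
  row 22 [10110]: clauses=TFTTFT -> 0
  row 23 [10111]: clauses=TFTTFF -> 0
  row 24 [11000]: clauses=FTFTTT -> 0
  row 25 [11001]: clauses=FTFFTT -> 0
  row 26 [11010]: clauses=TTTTTT -> 1
  row 27 [11011]: clauses=TTTTTT -> 1
  row 28 [11100]: clauses=FTFTFT -> 0
  row 29 [11101]: clauses=FTFTFT -> 0
  row 30 [11110]: clauses=TFTTFT -> 0
  row 31 [11111]: clauses=TFTTFT -> 0
Full result column, 8 rows per line (x1,x2 fixed per line; x3,x4,x5 runs 000..111 left to right):
  rows 0-7 [x1,x2=00]: 00100000  (ones: 1)
  rows 8-15 [x1,x2=01]: 00110000  (ones: 2)
  rows 16-23 [x1,x2=10]: 00100000  (ones: 1)
  rows 24-31 [x1,x2=11]: 00110000  (ones: 2)
Satisfying assignments = 1+2+1+2 = 6

6


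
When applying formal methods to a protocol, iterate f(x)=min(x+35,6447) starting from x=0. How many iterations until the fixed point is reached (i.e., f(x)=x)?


Step 1: x=0, cap=6447, increment=35
Step 2: x grows by 35 each step until capped at 6447; fixed point is x=6447
Step 3: iterations = ceil(6447/35) = 185

185


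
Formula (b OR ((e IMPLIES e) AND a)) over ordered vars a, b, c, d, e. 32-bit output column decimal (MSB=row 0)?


Formula: (b OR ((e IMPLIES e) AND a)) over a, b, c, d, e (32 rows)
Evaluate each row (bits = a,b,c,d,e, MSB first):
  row 0 [00000]: (0 OR ((0 IMPLIES 0) AND 0)) -> 0
  row 1 [00001]: (0 OR ((1 IMPLIES 1) AND 0)) -> 0
  row 2 [00010]: (0 OR ((0 IMPLIES 0) AND 0)) -> 0
  row 3 [00011]: (0 OR ((1 IMPLIES 1) AND 0)) -> 0
  row 4 [00100]: (0 OR ((0 IMPLIES 0) AND 0)) -> 0
  row 5 [00101]: (0 OR ((1 IMPLIES 1) AND 0)) -> 0
  row 6 [00110]: (0 OR ((0 IMPLIES 0) AND 0)) -> 0
  row 7 [00111]: (0 OR ((1 IMPLIES 1) AND 0)) -> 0
  row 8 [01000]: (1 OR ((0 IMPLIES 0) AND 0)) -> 1
  row 9 [01001]: (1 OR ((1 IMPLIES 1) AND 0)) -> 1
  row 10 [01010]: (1 OR ((0 IMPLIES 0) AND 0)) -> 1
  row 11 [01011]: (1 OR ((1 IMPLIES 1) AND 0)) -> 1
  row 12 [01100]: (1 OR ((0 IMPLIES 0) AND 0)) -> 1
  row 13 [01101]: (1 OR ((1 IMPLIES 1) AND 0)) -> 1
  row 14 [01110]: (1 OR ((0 IMPLIES 0) AND 0)) -> 1
  row 15 [01111]: (1 OR ((1 IMPLIES 1) AND 0)) -> 1
  row 16 [10000]: (0 OR ((0 IMPLIES 0) AND 1)) -> 1
  row 17 [10001]: (0 OR ((1 IMPLIES 1) AND 1)) -> 1
  row 18 [10010]: (0 OR ((0 IMPLIES 0) AND 1)) -> 1
  row 19 [10011]: (0 OR ((1 IMPLIES 1) AND 1)) -> 1
  row 20 [10100]: (0 OR ((0 IMPLIES 0) AND 1)) -> 1
  row 21 [10101]: (0 OR ((1 IMPLIES 1) AND 1)) -> 1
  row 22 [10110]: (0 OR ((0 IMPLIES 0) AND 1)) -> 1
  row 23 [10111]: (0 OR ((1 IMPLIES 1) AND 1)) -> 1
  row 24 [11000]: (1 OR ((0 IMPLIES 0) AND 1)) -> 1
  row 25 [11001]: (1 OR ((1 IMPLIES 1) AND 1)) -> 1
  row 26 [11010]: (1 OR ((0 IMPLIES 0) AND 1)) -> 1
  row 27 [11011]: (1 OR ((1 IMPLIES 1) AND 1)) -> 1
  row 28 [11100]: (1 OR ((0 IMPLIES 0) AND 1)) -> 1
  row 29 [11101]: (1 OR ((1 IMPLIES 1) AND 1)) -> 1
  row 30 [11110]: (1 OR ((0 IMPLIES 0) AND 1)) -> 1
  row 31 [11111]: (1 OR ((1 IMPLIES 1) AND 1)) -> 1
Full result column, 4 rows per line (a,b,c fixed per line; d,e runs 00..11 left to right):
  rows 0-3 [a,b,c=000]: 0000  = hex 0
  rows 4-7 [a,b,c=001]: 0000  = hex 0
  rows 8-11 [a,b,c=010]: 1111  = hex F
  rows 12-15 [a,b,c=011]: 1111  = hex F
  rows 16-19 [a,b,c=100]: 1111  = hex F
  rows 20-23 [a,b,c=101]: 1111  = hex F
  rows 24-27 [a,b,c=110]: 1111  = hex F
  rows 28-31 [a,b,c=111]: 1111  = hex F
Output column (row 0 .. row 31) = 00000000111111111111111111111111
Output column grouped in 4s = 0000 0000 1111 1111 1111 1111 1111 1111 = 0x00FFFFFF
Convert to decimal digit by digit (value = value*16 + digit):
  0 -> 0
  0*16 + 0 = 0
  0*16 + 15 (F) = 15
  15*16 + 15 (F) = 255
  255*16 + 15 (F) = 4095
  4095*16 + 15 (F) = 65535
  65535*16 + 15 (F) = 1048575
  1048575*16 + 15 (F) = 16777215
Decimal = 16777215

16777215


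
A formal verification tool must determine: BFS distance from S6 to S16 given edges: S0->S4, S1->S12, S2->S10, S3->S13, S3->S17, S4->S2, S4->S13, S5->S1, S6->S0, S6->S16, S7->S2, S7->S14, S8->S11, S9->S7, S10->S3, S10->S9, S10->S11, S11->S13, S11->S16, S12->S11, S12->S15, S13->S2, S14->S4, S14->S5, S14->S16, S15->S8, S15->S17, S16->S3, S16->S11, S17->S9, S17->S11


BFS layer-by-layer from S6:
  dist 0: {S6}
  dist 1: {S0, S16}
  -> S16 reached at distance 1
Shortest path length = 1

1


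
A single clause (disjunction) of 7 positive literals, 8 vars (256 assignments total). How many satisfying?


Step 1: Total=2^8=256
Step 2: Unsat when all 7 false: 2^1=2
Step 3: Sat=256-2=254

254


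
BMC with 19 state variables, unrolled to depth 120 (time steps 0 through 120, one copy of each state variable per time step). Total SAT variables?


BMC unrolls to depth k, creating one copy of each state var for steps 0..k.
Step count = 120 + 1 = 121 (steps 0 through 120)
Vars per step = 19
Total = 19 * 121 = 2299

2299


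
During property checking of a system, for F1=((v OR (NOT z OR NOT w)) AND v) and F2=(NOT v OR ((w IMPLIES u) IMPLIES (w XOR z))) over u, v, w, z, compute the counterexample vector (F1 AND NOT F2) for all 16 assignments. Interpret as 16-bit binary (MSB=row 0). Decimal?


F1 = ((v OR (NOT z OR NOT w)) AND v)
F2 = (NOT v OR ((w IMPLIES u) IMPLIES (w XOR z)))
Counterexample to F1=>F2 is where F1=1 and F2=0.
Evaluate each row (bits = u,v,w,z, MSB first):
  row 0 [0000]: F1=0 F2=1 -> F1&~F2 -> 0
  row 1 [0001]: F1=0 F2=1 -> F1&~F2 -> 0
  row 2 [0010]: F1=0 F2=1 -> F1&~F2 -> 0
  row 3 [0011]: F1=0 F2=1 -> F1&~F2 -> 0
  row 4 [0100]: F1=1 F2=0 -> F1&~F2 -> 1
  row 5 [0101]: F1=1 F2=1 -> F1&~F2 -> 0
  row 6 [0110]: F1=1 F2=1 -> F1&~F2 -> 0
  row 7 [0111]: F1=1 F2=1 -> F1&~F2 -> 0
  row 8 [1000]: F1=0 F2=1 -> F1&~F2 -> 0
  row 9 [1001]: F1=0 F2=1 -> F1&~F2 -> 0
  row 10 [1010]: F1=0 F2=1 -> F1&~F2 -> 0
  row 11 [1011]: F1=0 F2=1 -> F1&~F2 -> 0
  row 12 [1100]: F1=1 F2=0 -> F1&~F2 -> 1
  row 13 [1101]: F1=1 F2=1 -> F1&~F2 -> 0
  row 14 [1110]: F1=1 F2=1 -> F1&~F2 -> 0
  row 15 [1111]: F1=1 F2=0 -> F1&~F2 -> 1
Full result column, 4 rows per line (u,v fixed per line; w,z runs 00..11 left to right):
  rows 0-3 [u,v=00]: 0000  = hex 0
  rows 4-7 [u,v=01]: 1000  = hex 8
  rows 8-11 [u,v=10]: 0000  = hex 0
  rows 12-15 [u,v=11]: 1001  = hex 9
Counterexample vector (row 0 .. row 15) = 0000100000001001
Output column grouped in 4s = 0000 1000 0000 1001 = 0x0809
Convert to decimal digit by digit (value = value*16 + digit):
  0 -> 0
  0*16 + 8 = 8
  8*16 + 0 = 128
  128*16 + 9 = 2057
Decimal = 2057

2057


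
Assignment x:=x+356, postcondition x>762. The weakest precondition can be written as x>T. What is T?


Formula: wp(x:=E, P) = P[E/x] (substitute E for x in postcondition)
Step 1: Postcondition: x>762
Step 2: Substitute x+356 for x: x+356>762
Step 3: Solve for x: x > 762-356 = 406

406


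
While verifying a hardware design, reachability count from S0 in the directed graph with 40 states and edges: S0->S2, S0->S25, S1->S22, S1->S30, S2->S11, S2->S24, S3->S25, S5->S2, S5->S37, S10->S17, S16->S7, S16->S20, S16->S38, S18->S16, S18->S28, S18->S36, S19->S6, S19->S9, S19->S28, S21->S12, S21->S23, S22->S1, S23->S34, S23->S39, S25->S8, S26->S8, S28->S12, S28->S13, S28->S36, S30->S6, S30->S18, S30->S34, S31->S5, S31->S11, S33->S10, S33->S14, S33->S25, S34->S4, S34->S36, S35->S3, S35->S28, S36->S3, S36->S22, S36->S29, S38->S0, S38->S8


BFS from S0:
  layer 0: {S0}
  layer 1: {S2, S25}
  layer 2: {S8, S11, S24}
Reachable set: {S0, S2, S8, S11, S24, S25}
Count = 6

6


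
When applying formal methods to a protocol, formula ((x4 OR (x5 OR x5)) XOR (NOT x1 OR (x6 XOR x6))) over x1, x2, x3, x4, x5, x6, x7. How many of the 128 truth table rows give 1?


Formula: ((x4 OR (x5 OR x5)) XOR (NOT x1 OR (x6 XOR x6))) over 7 vars (128 rows)
Evaluate each row (x1, x2, x3, x4, x5, x6, x7 as bits, MSB first):
  row 0 [0000000]: ((0 OR (0 OR 0)) XOR (NOT 0 OR (0 XOR 0))) -> 1
  row 1 [0000001]: ((0 OR (0 OR 0)) XOR (NOT 0 OR (0 XOR 0))) -> 1
  row 2 [0000010]: ((0 OR (0 OR 0)) XOR (NOT 0 OR (1 XOR 1))) -> 1
  row 3 [0000011]: ((0 OR (0 OR 0)) XOR (NOT 0 OR (1 XOR 1))) -> 1
  row 4 [0000100]: ((0 OR (1 OR 1)) XOR (NOT 0 OR (0 XOR 0))) -> 0
  (every remaining row is evaluated the same way; all 128 results are listed next)
Full result column, 8 rows per line (x1,x2,x3,x4 fixed per line; x5,x6,x7 runs 000..111 left to right):
  rows 0-7 [x1,x2,x3,x4=0000]: 11110000  (ones: 4)
  rows 8-15 [x1,x2,x3,x4=0001]: 00000000  (ones: 0)
  rows 16-23 [x1,x2,x3,x4=0010]: 11110000  (ones: 4)
  rows 24-31 [x1,x2,x3,x4=0011]: 00000000  (ones: 0)
  rows 32-39 [x1,x2,x3,x4=0100]: 11110000  (ones: 4)
  rows 40-47 [x1,x2,x3,x4=0101]: 00000000  (ones: 0)
  rows 48-55 [x1,x2,x3,x4=0110]: 11110000  (ones: 4)
  rows 56-63 [x1,x2,x3,x4=0111]: 00000000  (ones: 0)
  rows 64-71 [x1,x2,x3,x4=1000]: 00001111  (ones: 4)
  rows 72-79 [x1,x2,x3,x4=1001]: 11111111  (ones: 8)
  rows 80-87 [x1,x2,x3,x4=1010]: 00001111  (ones: 4)
  rows 88-95 [x1,x2,x3,x4=1011]: 11111111  (ones: 8)
  rows 96-103 [x1,x2,x3,x4=1100]: 00001111  (ones: 4)
  rows 104-111 [x1,x2,x3,x4=1101]: 11111111  (ones: 8)
  rows 112-119 [x1,x2,x3,x4=1110]: 00001111  (ones: 4)
  rows 120-127 [x1,x2,x3,x4=1111]: 11111111  (ones: 8)
Count of 1-rows = 4+0+4+0+4+0+4+0+4+8+4+8+4+8+4+8 = 64

64


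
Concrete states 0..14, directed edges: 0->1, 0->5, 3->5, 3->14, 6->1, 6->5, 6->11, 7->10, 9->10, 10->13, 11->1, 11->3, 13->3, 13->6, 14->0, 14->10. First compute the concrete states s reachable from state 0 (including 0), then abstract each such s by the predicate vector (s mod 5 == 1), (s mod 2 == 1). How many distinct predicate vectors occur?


BFS from 0:
Concrete reachable: {0, 1, 5}
Abstract via predicates (s mod 5 == 1), (s mod 2 == 1):
  (0,0) <- {0}
  (0,1) <- {5}
  (1,1) <- {1}
Distinct abstract states = 3

3


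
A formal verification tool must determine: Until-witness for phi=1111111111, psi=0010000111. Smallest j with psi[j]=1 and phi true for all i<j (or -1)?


(phi U psi) at 0: need smallest j with psi[j]=1 and phi[i]=1 for all i in [0,j).
Scan from step 0:
  step 0: phi=1, psi=0 -> continue
  step 1: phi=1, psi=0 -> continue
  step 2: psi=1 and phi held for [0,2) -> witness found
Witness step = 2

2


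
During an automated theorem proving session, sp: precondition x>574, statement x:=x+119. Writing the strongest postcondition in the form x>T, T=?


Formula: sp(P, x:=E) = exists old_x. (x = E[old_x/x]) AND P[old_x/x] (old_x is the value of x before the assignment; eliminate old_x by solving x = E[old_x/x] for old_x)
Step 1: Precondition P: x>574, i.e. old_x > 574
Step 2: Assignment gives x = old_x + 119, so old_x = x - 119
Step 3: Substitute into P: x - 119 > 574
Step 4: Simplify: x > 574+119 = 693

693


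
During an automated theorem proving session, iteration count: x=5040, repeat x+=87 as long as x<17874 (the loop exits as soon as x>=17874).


Step 1: x goes from 5040 toward 17874 by 87; the body runs while x<17874, so iterations = ceil((bound-start)/step)
Step 2: Distance=12834
Step 3: ceil(12834/87)=148

148


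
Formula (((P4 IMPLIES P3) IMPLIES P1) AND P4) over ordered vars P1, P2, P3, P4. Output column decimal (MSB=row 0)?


Formula: (((P4 IMPLIES P3) IMPLIES P1) AND P4) over P1, P2, P3, P4 (16 rows)
Evaluate each row (bits = P1,P2,P3,P4, MSB first):
  row 0 [0000]: (((0 IMPLIES 0) IMPLIES 0) AND 0) -> 0
  row 1 [0001]: (((1 IMPLIES 0) IMPLIES 0) AND 1) -> 1
  row 2 [0010]: (((0 IMPLIES 1) IMPLIES 0) AND 0) -> 0
  row 3 [0011]: (((1 IMPLIES 1) IMPLIES 0) AND 1) -> 0
  row 4 [0100]: (((0 IMPLIES 0) IMPLIES 0) AND 0) -> 0
  row 5 [0101]: (((1 IMPLIES 0) IMPLIES 0) AND 1) -> 1
  row 6 [0110]: (((0 IMPLIES 1) IMPLIES 0) AND 0) -> 0
  row 7 [0111]: (((1 IMPLIES 1) IMPLIES 0) AND 1) -> 0
  row 8 [1000]: (((0 IMPLIES 0) IMPLIES 1) AND 0) -> 0
  row 9 [1001]: (((1 IMPLIES 0) IMPLIES 1) AND 1) -> 1
  row 10 [1010]: (((0 IMPLIES 1) IMPLIES 1) AND 0) -> 0
  row 11 [1011]: (((1 IMPLIES 1) IMPLIES 1) AND 1) -> 1
  row 12 [1100]: (((0 IMPLIES 0) IMPLIES 1) AND 0) -> 0
  row 13 [1101]: (((1 IMPLIES 0) IMPLIES 1) AND 1) -> 1
  row 14 [1110]: (((0 IMPLIES 1) IMPLIES 1) AND 0) -> 0
  row 15 [1111]: (((1 IMPLIES 1) IMPLIES 1) AND 1) -> 1
Full result column, 4 rows per line (P1,P2 fixed per line; P3,P4 runs 00..11 left to right):
  rows 0-3 [P1,P2=00]: 0100  = hex 4
  rows 4-7 [P1,P2=01]: 0100  = hex 4
  rows 8-11 [P1,P2=10]: 0101  = hex 5
  rows 12-15 [P1,P2=11]: 0101  = hex 5
Output column (row 0 .. row 15) = 0100010001010101
Output column grouped in 4s = 0100 0100 0101 0101 = 0x4455
Convert to decimal digit by digit (value = value*16 + digit):
  4 -> 4
  4*16 + 4 = 68
  68*16 + 5 = 1093
  1093*16 + 5 = 17493
Decimal = 17493

17493


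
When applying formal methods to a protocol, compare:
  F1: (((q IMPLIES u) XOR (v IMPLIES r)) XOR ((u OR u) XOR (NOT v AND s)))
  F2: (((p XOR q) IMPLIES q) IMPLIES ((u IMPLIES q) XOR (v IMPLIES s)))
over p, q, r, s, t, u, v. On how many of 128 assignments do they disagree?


F1 = (((q IMPLIES u) XOR (v IMPLIES r)) XOR ((u OR u) XOR (NOT v AND s)))
F2 = (((p XOR q) IMPLIES q) IMPLIES ((u IMPLIES q) XOR (v IMPLIES s)))
Evaluate both on each of 128 rows (bits = p,q,r,s,t,u,v):
  row 0 [0000000]: F1=0 F2=0 -> 0
  row 1 [0000001]: F1=1 F2=1 -> 0
  row 2 [0000010]: F1=1 F2=1 -> 0
  row 3 [0000011]: F1=0 F2=0 -> 0
  row 4 [0000100]: F1=0 F2=0 -> 0
  (every remaining row is evaluated the same way; all 128 results are listed next)
Full result column, 8 rows per line (p,q,r,s fixed per line; t,u,v runs 000..111 left to right):
  rows 0-7 [p,q,r,s=0000]: 00000000  (ones: 0)
  rows 8-15 [p,q,r,s=0001]: 11111111  (ones: 8)
  rows 16-23 [p,q,r,s=0010]: 01010101  (ones: 4)
  rows 24-31 [p,q,r,s=0011]: 10101010  (ones: 4)
  rows 32-39 [p,q,r,s=0100]: 11111111  (ones: 8)
  rows 40-47 [p,q,r,s=0101]: 00000000  (ones: 0)
  rows 48-55 [p,q,r,s=0110]: 10101010  (ones: 4)
  rows 56-63 [p,q,r,s=0111]: 01010101  (ones: 4)
  rows 64-71 [p,q,r,s=1000]: 10011001  (ones: 4)
  rows 72-79 [p,q,r,s=1001]: 00110011  (ones: 4)
  rows 80-87 [p,q,r,s=1010]: 11001100  (ones: 4)
  rows 88-95 [p,q,r,s=1011]: 01100110  (ones: 4)
  rows 96-103 [p,q,r,s=1100]: 11111111  (ones: 8)
  rows 104-111 [p,q,r,s=1101]: 00000000  (ones: 0)
  rows 112-119 [p,q,r,s=1110]: 10101010  (ones: 4)
  rows 120-127 [p,q,r,s=1111]: 01010101  (ones: 4)
Disagreements = 0+8+4+4+8+0+4+4+4+4+4+4+8+0+4+4 = 64

64


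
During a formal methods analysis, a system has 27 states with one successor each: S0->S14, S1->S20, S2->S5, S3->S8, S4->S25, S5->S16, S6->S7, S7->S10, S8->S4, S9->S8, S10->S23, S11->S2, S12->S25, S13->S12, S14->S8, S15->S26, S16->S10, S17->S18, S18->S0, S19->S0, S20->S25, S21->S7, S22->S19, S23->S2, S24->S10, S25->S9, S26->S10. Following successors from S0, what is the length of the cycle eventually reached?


Trace from S0 until a state repeats:
  S0 -> S14 -> S8 -> S4 -> S25 -> S9 -> S8
S8 first seen at step 2, revisited at step 6.
Cycle length = 6 - 2 = 4

4


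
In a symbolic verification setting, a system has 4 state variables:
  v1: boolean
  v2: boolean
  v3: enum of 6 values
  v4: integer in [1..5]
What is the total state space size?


State space = product of domain sizes of all variables.
Domain sizes:
  v1 (boolean): 2
  v2 (boolean): 2
  v3 (enum of 6 values): 6
  v4 (integer in [1..5]): 5
Product = 2 * 2 * 6 * 5 = 120

120


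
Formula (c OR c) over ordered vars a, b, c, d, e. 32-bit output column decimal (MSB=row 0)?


Formula: (c OR c) over a, b, c, d, e (32 rows)
Evaluate each row (bits = a,b,c,d,e, MSB first):
  row 0 [00000]: (0 OR 0) -> 0
  row 1 [00001]: (0 OR 0) -> 0
  row 2 [00010]: (0 OR 0) -> 0
  row 3 [00011]: (0 OR 0) -> 0
  row 4 [00100]: (1 OR 1) -> 1
  row 5 [00101]: (1 OR 1) -> 1
  row 6 [00110]: (1 OR 1) -> 1
  row 7 [00111]: (1 OR 1) -> 1
  row 8 [01000]: (0 OR 0) -> 0
  row 9 [01001]: (0 OR 0) -> 0
  row 10 [01010]: (0 OR 0) -> 0
  row 11 [01011]: (0 OR 0) -> 0
  row 12 [01100]: (1 OR 1) -> 1
  row 13 [01101]: (1 OR 1) -> 1
  row 14 [01110]: (1 OR 1) -> 1
  row 15 [01111]: (1 OR 1) -> 1
  row 16 [10000]: (0 OR 0) -> 0
  row 17 [10001]: (0 OR 0) -> 0
  row 18 [10010]: (0 OR 0) -> 0
  row 19 [10011]: (0 OR 0) -> 0
  row 20 [10100]: (1 OR 1) -> 1
  row 21 [10101]: (1 OR 1) -> 1
  row 22 [10110]: (1 OR 1) -> 1
  row 23 [10111]: (1 OR 1) -> 1
  row 24 [11000]: (0 OR 0) -> 0
  row 25 [11001]: (0 OR 0) -> 0
  row 26 [11010]: (0 OR 0) -> 0
  row 27 [11011]: (0 OR 0) -> 0
  row 28 [11100]: (1 OR 1) -> 1
  row 29 [11101]: (1 OR 1) -> 1
  row 30 [11110]: (1 OR 1) -> 1
  row 31 [11111]: (1 OR 1) -> 1
Full result column, 4 rows per line (a,b,c fixed per line; d,e runs 00..11 left to right):
  rows 0-3 [a,b,c=000]: 0000  = hex 0
  rows 4-7 [a,b,c=001]: 1111  = hex F
  rows 8-11 [a,b,c=010]: 0000  = hex 0
  rows 12-15 [a,b,c=011]: 1111  = hex F
  rows 16-19 [a,b,c=100]: 0000  = hex 0
  rows 20-23 [a,b,c=101]: 1111  = hex F
  rows 24-27 [a,b,c=110]: 0000  = hex 0
  rows 28-31 [a,b,c=111]: 1111  = hex F
Output column (row 0 .. row 31) = 00001111000011110000111100001111
Output column grouped in 4s = 0000 1111 0000 1111 0000 1111 0000 1111 = 0x0F0F0F0F
Convert to decimal digit by digit (value = value*16 + digit):
  0 -> 0
  0*16 + 15 (F) = 15
  15*16 + 0 = 240
  240*16 + 15 (F) = 3855
  3855*16 + 0 = 61680
  61680*16 + 15 (F) = 986895
  986895*16 + 0 = 15790320
  15790320*16 + 15 (F) = 252645135
Decimal = 252645135

252645135


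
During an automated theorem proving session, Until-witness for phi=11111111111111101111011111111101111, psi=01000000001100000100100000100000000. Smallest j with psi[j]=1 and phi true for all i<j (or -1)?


(phi U psi) at 0: need smallest j with psi[j]=1 and phi[i]=1 for all i in [0,j).
Scan from step 0:
  step 0: phi=1, psi=0 -> continue
  step 1: psi=1 and phi held for [0,1) -> witness found
Witness step = 1

1


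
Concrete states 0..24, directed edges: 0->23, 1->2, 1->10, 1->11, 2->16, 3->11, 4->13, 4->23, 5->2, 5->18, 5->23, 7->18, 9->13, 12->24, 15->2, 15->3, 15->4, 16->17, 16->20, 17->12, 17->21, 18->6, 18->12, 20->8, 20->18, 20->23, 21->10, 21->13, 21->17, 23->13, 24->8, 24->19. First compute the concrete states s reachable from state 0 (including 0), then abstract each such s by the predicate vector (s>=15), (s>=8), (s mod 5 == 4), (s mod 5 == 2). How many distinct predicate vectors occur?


BFS from 0:
Concrete reachable: {0, 13, 23}
Abstract via predicates (s>=15), (s>=8), (s mod 5 == 4), (s mod 5 == 2):
  (0,0,0,0) <- {0}
  (0,1,0,0) <- {13}
  (1,1,0,0) <- {23}
Distinct abstract states = 3

3


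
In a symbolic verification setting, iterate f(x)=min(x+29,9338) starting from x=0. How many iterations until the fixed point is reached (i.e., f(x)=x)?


Step 1: x=0, cap=9338, increment=29
Step 2: x grows by 29 each step until capped at 9338; fixed point is x=9338
Step 3: iterations = ceil(9338/29) = 322

322


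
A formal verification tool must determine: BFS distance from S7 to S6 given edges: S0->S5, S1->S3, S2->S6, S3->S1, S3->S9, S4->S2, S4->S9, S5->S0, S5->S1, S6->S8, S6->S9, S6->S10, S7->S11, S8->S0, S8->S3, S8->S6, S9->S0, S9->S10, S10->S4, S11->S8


BFS layer-by-layer from S7:
  dist 0: {S7}
  dist 1: {S11}
  dist 2: {S8}
  dist 3: {S0, S3, S6}
  -> S6 reached at distance 3
Shortest path length = 3

3


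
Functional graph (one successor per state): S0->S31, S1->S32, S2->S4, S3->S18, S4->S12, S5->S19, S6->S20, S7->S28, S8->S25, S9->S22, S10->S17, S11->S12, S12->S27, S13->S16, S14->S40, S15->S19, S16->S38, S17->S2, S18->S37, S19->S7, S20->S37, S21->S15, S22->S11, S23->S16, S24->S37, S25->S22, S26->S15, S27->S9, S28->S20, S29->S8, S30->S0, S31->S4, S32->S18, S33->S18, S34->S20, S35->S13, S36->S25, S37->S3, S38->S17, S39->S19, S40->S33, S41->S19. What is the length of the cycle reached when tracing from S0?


Trace from S0 until a state repeats:
  S0 -> S31 -> S4 -> S12 -> S27 -> S9 -> S22 -> S11 -> S12
S12 first seen at step 3, revisited at step 8.
Cycle length = 8 - 3 = 5

5


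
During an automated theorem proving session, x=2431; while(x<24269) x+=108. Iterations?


Step 1: x goes from 2431 toward 24269 by 108; the body runs while x<24269, so iterations = ceil((bound-start)/step)
Step 2: Distance=21838
Step 3: ceil(21838/108)=203

203


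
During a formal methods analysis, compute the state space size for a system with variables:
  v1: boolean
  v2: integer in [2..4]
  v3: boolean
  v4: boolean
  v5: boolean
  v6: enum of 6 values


State space = product of domain sizes of all variables.
Domain sizes:
  v1 (boolean): 2
  v2 (integer in [2..4]): 3
  v3 (boolean): 2
  v4 (boolean): 2
  v5 (boolean): 2
  v6 (enum of 6 values): 6
Product = 2 * 3 * 2 * 2 * 2 * 6 = 288

288


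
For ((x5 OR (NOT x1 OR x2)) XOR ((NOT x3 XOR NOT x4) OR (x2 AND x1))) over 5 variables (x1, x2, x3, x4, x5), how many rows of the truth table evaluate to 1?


Formula: ((x5 OR (NOT x1 OR x2)) XOR ((NOT x3 XOR NOT x4) OR (x2 AND x1))) over 5 vars (32 rows)
Evaluate each row (x1, x2, x3, x4, x5 as bits, MSB first):
  row 0 [00000]: ((0 OR (NOT 0 OR 0)) XOR ((NOT 0 XOR NOT 0) OR (0 AND 0))) -> 1
  row 1 [00001]: ((1 OR (NOT 0 OR 0)) XOR ((NOT 0 XOR NOT 0) OR (0 AND 0))) -> 1
  row 2 [00010]: ((0 OR (NOT 0 OR 0)) XOR ((NOT 0 XOR NOT 1) OR (0 AND 0))) -> 0
  row 3 [00011]: ((1 OR (NOT 0 OR 0)) XOR ((NOT 0 XOR NOT 1) OR (0 AND 0))) -> 0
  row 4 [00100]: ((0 OR (NOT 0 OR 0)) XOR ((NOT 1 XOR NOT 0) OR (0 AND 0))) -> 0
  row 5 [00101]: ((1 OR (NOT 0 OR 0)) XOR ((NOT 1 XOR NOT 0) OR (0 AND 0))) -> 0
  row 6 [00110]: ((0 OR (NOT 0 OR 0)) XOR ((NOT 1 XOR NOT 1) OR (0 AND 0))) -> 1
  row 7 [00111]: ((1 OR (NOT 0 OR 0)) XOR ((NOT 1 XOR NOT 1) OR (0 AND 0))) -> 1
  row 8 [01000]: ((0 OR (NOT 0 OR 1)) XOR ((NOT 0 XOR NOT 0) OR (1 AND 0))) -> 1
  row 9 [01001]: ((1 OR (NOT 0 OR 1)) XOR ((NOT 0 XOR NOT 0) OR (1 AND 0))) -> 1
  row 10 [01010]: ((0 OR (NOT 0 OR 1)) XOR ((NOT 0 XOR NOT 1) OR (1 AND 0))) -> 0
  row 11 [01011]: ((1 OR (NOT 0 OR 1)) XOR ((NOT 0 XOR NOT 1) OR (1 AND 0))) -> 0
  row 12 [01100]: ((0 OR (NOT 0 OR 1)) XOR ((NOT 1 XOR NOT 0) OR (1 AND 0))) -> 0
  row 13 [01101]: ((1 OR (NOT 0 OR 1)) XOR ((NOT 1 XOR NOT 0) OR (1 AND 0))) -> 0
  row 14 [01110]: ((0 OR (NOT 0 OR 1)) XOR ((NOT 1 XOR NOT 1) OR (1 AND 0))) -> 1
  row 15 [01111]: ((1 OR (NOT 0 OR 1)) XOR ((NOT 1 XOR NOT 1) OR (1 AND 0))) -> 1
  row 16 [10000]: ((0 OR (NOT 1 OR 0)) XOR ((NOT 0 XOR NOT 0) OR (0 AND 1))) -> 0
  row 17 [10001]: ((1 OR (NOT 1 OR 0)) XOR ((NOT 0 XOR NOT 0) OR (0 AND 1))) -> 1
  row 18 [10010]: ((0 OR (NOT 1 OR 0)) XOR ((NOT 0 XOR NOT 1) OR (0 AND 1))) -> 1
  row 19 [10011]: ((1 OR (NOT 1 OR 0)) XOR ((NOT 0 XOR NOT 1) OR (0 AND 1))) -> 0
  row 20 [10100]: ((0 OR (NOT 1 OR 0)) XOR ((NOT 1 XOR NOT 0) OR (0 AND 1))) -> 1
  row 21 [10101]: ((1 OR (NOT 1 OR 0)) XOR ((NOT 1 XOR NOT 0) OR (0 AND 1))) -> 0
  row 22 [10110]: ((0 OR (NOT 1 OR 0)) XOR ((NOT 1 XOR NOT 1) OR (0 AND 1))) -> 0
  row 23 [10111]: ((1 OR (NOT 1 OR 0)) XOR ((NOT 1 XOR NOT 1) OR (0 AND 1))) -> 1
  row 24 [11000]: ((0 OR (NOT 1 OR 1)) XOR ((NOT 0 XOR NOT 0) OR (1 AND 1))) -> 0
  row 25 [11001]: ((1 OR (NOT 1 OR 1)) XOR ((NOT 0 XOR NOT 0) OR (1 AND 1))) -> 0
  row 26 [11010]: ((0 OR (NOT 1 OR 1)) XOR ((NOT 0 XOR NOT 1) OR (1 AND 1))) -> 0
  row 27 [11011]: ((1 OR (NOT 1 OR 1)) XOR ((NOT 0 XOR NOT 1) OR (1 AND 1))) -> 0
  row 28 [11100]: ((0 OR (NOT 1 OR 1)) XOR ((NOT 1 XOR NOT 0) OR (1 AND 1))) -> 0
  row 29 [11101]: ((1 OR (NOT 1 OR 1)) XOR ((NOT 1 XOR NOT 0) OR (1 AND 1))) -> 0
  row 30 [11110]: ((0 OR (NOT 1 OR 1)) XOR ((NOT 1 XOR NOT 1) OR (1 AND 1))) -> 0
  row 31 [11111]: ((1 OR (NOT 1 OR 1)) XOR ((NOT 1 XOR NOT 1) OR (1 AND 1))) -> 0
Full result column, 8 rows per line (x1,x2 fixed per line; x3,x4,x5 runs 000..111 left to right):
  rows 0-7 [x1,x2=00]: 11000011  (ones: 4)
  rows 8-15 [x1,x2=01]: 11000011  (ones: 4)
  rows 16-23 [x1,x2=10]: 01101001  (ones: 4)
  rows 24-31 [x1,x2=11]: 00000000  (ones: 0)
Count of 1-rows = 4+4+4+0 = 12

12


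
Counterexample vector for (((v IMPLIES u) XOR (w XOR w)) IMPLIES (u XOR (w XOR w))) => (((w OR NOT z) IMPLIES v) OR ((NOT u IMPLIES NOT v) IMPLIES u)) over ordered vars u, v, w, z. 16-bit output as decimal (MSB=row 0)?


F1 = (((v IMPLIES u) XOR (w XOR w)) IMPLIES (u XOR (w XOR w)))
F2 = (((w OR NOT z) IMPLIES v) OR ((NOT u IMPLIES NOT v) IMPLIES u))
Counterexample to F1=>F2 is where F1=1 and F2=0.
Evaluate each row (bits = u,v,w,z, MSB first):
  row 0 [0000]: F1=0 F2=0 -> F1&~F2 -> 0
  row 1 [0001]: F1=0 F2=1 -> F1&~F2 -> 0
  row 2 [0010]: F1=0 F2=0 -> F1&~F2 -> 0
  row 3 [0011]: F1=0 F2=0 -> F1&~F2 -> 0
  row 4 [0100]: F1=1 F2=1 -> F1&~F2 -> 0
  row 5 [0101]: F1=1 F2=1 -> F1&~F2 -> 0
  row 6 [0110]: F1=1 F2=1 -> F1&~F2 -> 0
  row 7 [0111]: F1=1 F2=1 -> F1&~F2 -> 0
  row 8 [1000]: F1=1 F2=1 -> F1&~F2 -> 0
  row 9 [1001]: F1=1 F2=1 -> F1&~F2 -> 0
  row 10 [1010]: F1=1 F2=1 -> F1&~F2 -> 0
  row 11 [1011]: F1=1 F2=1 -> F1&~F2 -> 0
  row 12 [1100]: F1=1 F2=1 -> F1&~F2 -> 0
  row 13 [1101]: F1=1 F2=1 -> F1&~F2 -> 0
  row 14 [1110]: F1=1 F2=1 -> F1&~F2 -> 0
  row 15 [1111]: F1=1 F2=1 -> F1&~F2 -> 0
Full result column, 4 rows per line (u,v fixed per line; w,z runs 00..11 left to right):
  rows 0-3 [u,v=00]: 0000  = hex 0
  rows 4-7 [u,v=01]: 0000  = hex 0
  rows 8-11 [u,v=10]: 0000  = hex 0
  rows 12-15 [u,v=11]: 0000  = hex 0
Counterexample vector (row 0 .. row 15) = 0000000000000000
Output column grouped in 4s = 0000 0000 0000 0000 = 0x0000
Convert to decimal digit by digit (value = value*16 + digit):
  0 -> 0
  0*16 + 0 = 0
  0*16 + 0 = 0
  0*16 + 0 = 0
Decimal = 0

0


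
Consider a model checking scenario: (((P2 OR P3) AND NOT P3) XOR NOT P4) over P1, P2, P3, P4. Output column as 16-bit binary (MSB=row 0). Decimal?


Formula: (((P2 OR P3) AND NOT P3) XOR NOT P4) over P1, P2, P3, P4 (16 rows)
Evaluate each row (bits = P1,P2,P3,P4, MSB first):
  row 0 [0000]: (((0 OR 0) AND NOT 0) XOR NOT 0) -> 1
  row 1 [0001]: (((0 OR 0) AND NOT 0) XOR NOT 1) -> 0
  row 2 [0010]: (((0 OR 1) AND NOT 1) XOR NOT 0) -> 1
  row 3 [0011]: (((0 OR 1) AND NOT 1) XOR NOT 1) -> 0
  row 4 [0100]: (((1 OR 0) AND NOT 0) XOR NOT 0) -> 0
  row 5 [0101]: (((1 OR 0) AND NOT 0) XOR NOT 1) -> 1
  row 6 [0110]: (((1 OR 1) AND NOT 1) XOR NOT 0) -> 1
  row 7 [0111]: (((1 OR 1) AND NOT 1) XOR NOT 1) -> 0
  row 8 [1000]: (((0 OR 0) AND NOT 0) XOR NOT 0) -> 1
  row 9 [1001]: (((0 OR 0) AND NOT 0) XOR NOT 1) -> 0
  row 10 [1010]: (((0 OR 1) AND NOT 1) XOR NOT 0) -> 1
  row 11 [1011]: (((0 OR 1) AND NOT 1) XOR NOT 1) -> 0
  row 12 [1100]: (((1 OR 0) AND NOT 0) XOR NOT 0) -> 0
  row 13 [1101]: (((1 OR 0) AND NOT 0) XOR NOT 1) -> 1
  row 14 [1110]: (((1 OR 1) AND NOT 1) XOR NOT 0) -> 1
  row 15 [1111]: (((1 OR 1) AND NOT 1) XOR NOT 1) -> 0
Full result column, 4 rows per line (P1,P2 fixed per line; P3,P4 runs 00..11 left to right):
  rows 0-3 [P1,P2=00]: 1010  = hex A
  rows 4-7 [P1,P2=01]: 0110  = hex 6
  rows 8-11 [P1,P2=10]: 1010  = hex A
  rows 12-15 [P1,P2=11]: 0110  = hex 6
Output column (row 0 .. row 15) = 1010011010100110
Output column grouped in 4s = 1010 0110 1010 0110 = 0xA6A6
Convert to decimal digit by digit (value = value*16 + digit):
  A -> 10
  10*16 + 6 = 166
  166*16 + 10 (A) = 2666
  2666*16 + 6 = 42662
Decimal = 42662

42662


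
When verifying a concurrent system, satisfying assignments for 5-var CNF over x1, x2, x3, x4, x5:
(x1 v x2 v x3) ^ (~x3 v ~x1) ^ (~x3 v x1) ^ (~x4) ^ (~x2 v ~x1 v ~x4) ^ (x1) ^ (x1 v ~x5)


CNF with 7 clauses over 5 vars (32 assignments).
An assignment satisfies CNF iff every clause has >=1 true literal.
Check each row (bits = x1,x2,x3,x4,x5; clause T/F shown):
  row 0 [00000]: clauses=FTTTTFT -> 0
  row 1 [00001]: clauses=FTTTTFF -> 0
  row 2 [00010]: clauses=FTTFTFT -> 0
  row 3 [00011]: clauses=FTTFTFF -> 0
  row 4 [00100]: clauses=TTFTTFT -> 0
  row 5 [00101]: clauses=TTFTTFF -> 0
  row 6 [00110]: clauses=TTFFTFT -> 0
  row 7 [00111]: clauses=TTFFTFF -> 0
  row 8 [01000]: clauses=TTTTTFT -> 0
  row 9 [01001]: clauses=TTTTTFF -> 0
  row 10 [01010]: clauses=TTTFTFT -> 0
  row 11 [01011]: clauses=TTTFTFF -> 0
  row 12 [01100]: clauses=TTFTTFT -> 0
  row 13 [01101]: clauses=TTFTTFF -> 0
  row 14 [01110]: clauses=TTFFTFT -> 0
  row 15 [01111]: clauses=TTFFTFF -> 0
  row 16 [10000]: clauses=TTTTTTT -> 1
  row 17 [10001]: clauses=TTTTTTT -> 1
  row 18 [10010]: clauses=TTTFTTT -> 0
  row 19 [10011]: clauses=TTTFTTT -> 0
  row 20 [10100]: clauses=TFTTTTT -> 0
  row 21 [10101]: clauses=TFTTTTT -> 0
  row 22 [10110]: clauses=TFTFTTT -> 0
  row 23 [10111]: clauses=TFTFTTT -> 0
  row 24 [11000]: clauses=TTTTTTT -> 1
  row 25 [11001]: clauses=TTTTTTT -> 1
  row 26 [11010]: clauses=TTTFFTT -> 0
  row 27 [11011]: clauses=TTTFFTT -> 0
  row 28 [11100]: clauses=TFTTTTT -> 0
  row 29 [11101]: clauses=TFTTTTT -> 0
  row 30 [11110]: clauses=TFTFFTT -> 0
  row 31 [11111]: clauses=TFTFFTT -> 0
Full result column, 8 rows per line (x1,x2 fixed per line; x3,x4,x5 runs 000..111 left to right):
  rows 0-7 [x1,x2=00]: 00000000  (ones: 0)
  rows 8-15 [x1,x2=01]: 00000000  (ones: 0)
  rows 16-23 [x1,x2=10]: 11000000  (ones: 2)
  rows 24-31 [x1,x2=11]: 11000000  (ones: 2)
Satisfying assignments = 0+0+2+2 = 4

4


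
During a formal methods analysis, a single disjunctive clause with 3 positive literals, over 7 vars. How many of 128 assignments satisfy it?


Step 1: Total=2^7=128
Step 2: Unsat when all 3 false: 2^4=16
Step 3: Sat=128-16=112

112


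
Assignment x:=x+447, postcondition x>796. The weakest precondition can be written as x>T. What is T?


Formula: wp(x:=E, P) = P[E/x] (substitute E for x in postcondition)
Step 1: Postcondition: x>796
Step 2: Substitute x+447 for x: x+447>796
Step 3: Solve for x: x > 796-447 = 349

349


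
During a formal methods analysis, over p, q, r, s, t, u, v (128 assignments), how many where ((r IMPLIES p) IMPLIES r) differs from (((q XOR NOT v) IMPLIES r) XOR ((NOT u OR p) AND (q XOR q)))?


F1 = ((r IMPLIES p) IMPLIES r)
F2 = (((q XOR NOT v) IMPLIES r) XOR ((NOT u OR p) AND (q XOR q)))
Evaluate both on each of 128 rows (bits = p,q,r,s,t,u,v):
  row 0 [0000000]: F1=0 F2=0 -> 0
  row 1 [0000001]: F1=0 F2=1 (differ) -> 1
  row 2 [0000010]: F1=0 F2=0 -> 0
  row 3 [0000011]: F1=0 F2=1 (differ) -> 1
  row 4 [0000100]: F1=0 F2=0 -> 0
  (every remaining row is evaluated the same way; all 128 results are listed next)
Full result column, 8 rows per line (p,q,r,s fixed per line; t,u,v runs 000..111 left to right):
  rows 0-7 [p,q,r,s=0000]: 01010101  (ones: 4)
  rows 8-15 [p,q,r,s=0001]: 01010101  (ones: 4)
  rows 16-23 [p,q,r,s=0010]: 00000000  (ones: 0)
  rows 24-31 [p,q,r,s=0011]: 00000000  (ones: 0)
  rows 32-39 [p,q,r,s=0100]: 10101010  (ones: 4)
  rows 40-47 [p,q,r,s=0101]: 10101010  (ones: 4)
  rows 48-55 [p,q,r,s=0110]: 00000000  (ones: 0)
  rows 56-63 [p,q,r,s=0111]: 00000000  (ones: 0)
  rows 64-71 [p,q,r,s=1000]: 01010101  (ones: 4)
  rows 72-79 [p,q,r,s=1001]: 01010101  (ones: 4)
  rows 80-87 [p,q,r,s=1010]: 00000000  (ones: 0)
  rows 88-95 [p,q,r,s=1011]: 00000000  (ones: 0)
  rows 96-103 [p,q,r,s=1100]: 10101010  (ones: 4)
  rows 104-111 [p,q,r,s=1101]: 10101010  (ones: 4)
  rows 112-119 [p,q,r,s=1110]: 00000000  (ones: 0)
  rows 120-127 [p,q,r,s=1111]: 00000000  (ones: 0)
Disagreements = 4+4+0+0+4+4+0+0+4+4+0+0+4+4+0+0 = 32

32


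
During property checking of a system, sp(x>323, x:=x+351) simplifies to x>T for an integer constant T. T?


Formula: sp(P, x:=E) = exists old_x. (x = E[old_x/x]) AND P[old_x/x] (old_x is the value of x before the assignment; eliminate old_x by solving x = E[old_x/x] for old_x)
Step 1: Precondition P: x>323, i.e. old_x > 323
Step 2: Assignment gives x = old_x + 351, so old_x = x - 351
Step 3: Substitute into P: x - 351 > 323
Step 4: Simplify: x > 323+351 = 674

674


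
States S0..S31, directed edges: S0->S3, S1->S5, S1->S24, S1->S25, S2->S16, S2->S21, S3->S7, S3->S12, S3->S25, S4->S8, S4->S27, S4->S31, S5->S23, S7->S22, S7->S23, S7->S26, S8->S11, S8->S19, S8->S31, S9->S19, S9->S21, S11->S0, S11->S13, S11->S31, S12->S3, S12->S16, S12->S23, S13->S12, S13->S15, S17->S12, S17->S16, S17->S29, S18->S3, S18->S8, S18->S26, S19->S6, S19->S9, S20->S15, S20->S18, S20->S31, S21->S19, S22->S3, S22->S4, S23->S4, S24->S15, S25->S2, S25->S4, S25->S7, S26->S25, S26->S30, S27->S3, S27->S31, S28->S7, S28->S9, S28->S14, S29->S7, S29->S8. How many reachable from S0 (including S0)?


BFS from S0:
  layer 0: {S0}
  layer 1: {S3}
  layer 2: {S7, S12, S25}
  layer 3: {S2, S4, S16, S22, S23, S26}
  layer 4: {S8, S21, S27, S30, S31}
  layer 5: {S11, S19}
  layer 6: {S6, S9, S13}
  layer 7: {S15}
Reachable set: {S0, S2, S3, S4, S6, S7, S8, S9, S11, S12, S13, S15, S16, S19, S21, S22, S23, S25, S26, S27, S30, S31}
Count = 22

22


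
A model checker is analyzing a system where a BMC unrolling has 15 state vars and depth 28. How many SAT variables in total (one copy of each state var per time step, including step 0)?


BMC unrolls to depth k, creating one copy of each state var for steps 0..k.
Step count = 28 + 1 = 29 (steps 0 through 28)
Vars per step = 15
Total = 15 * 29 = 435

435


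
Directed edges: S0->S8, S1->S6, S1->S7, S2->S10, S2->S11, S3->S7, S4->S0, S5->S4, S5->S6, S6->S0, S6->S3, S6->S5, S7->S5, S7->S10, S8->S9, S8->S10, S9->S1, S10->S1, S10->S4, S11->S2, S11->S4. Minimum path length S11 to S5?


BFS layer-by-layer from S11:
  dist 0: {S11}
  dist 1: {S2, S4}
  dist 2: {S0, S10}
  dist 3: {S1, S8}
  dist 4: {S6, S7, S9}
  dist 5: {S3, S5}
  -> S5 reached at distance 5
Shortest path length = 5

5


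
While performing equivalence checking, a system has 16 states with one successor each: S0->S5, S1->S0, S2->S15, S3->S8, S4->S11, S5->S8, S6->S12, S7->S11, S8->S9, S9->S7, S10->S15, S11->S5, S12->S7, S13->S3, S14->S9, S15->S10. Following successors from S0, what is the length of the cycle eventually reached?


Trace from S0 until a state repeats:
  S0 -> S5 -> S8 -> S9 -> S7 -> S11 -> S5
S5 first seen at step 1, revisited at step 6.
Cycle length = 6 - 1 = 5

5


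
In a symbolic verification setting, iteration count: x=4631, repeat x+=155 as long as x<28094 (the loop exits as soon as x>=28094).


Step 1: x goes from 4631 toward 28094 by 155; the body runs while x<28094, so iterations = ceil((bound-start)/step)
Step 2: Distance=23463
Step 3: ceil(23463/155)=152

152


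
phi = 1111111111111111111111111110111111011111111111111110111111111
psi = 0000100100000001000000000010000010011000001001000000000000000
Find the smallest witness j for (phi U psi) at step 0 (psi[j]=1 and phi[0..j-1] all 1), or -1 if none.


(phi U psi) at 0: need smallest j with psi[j]=1 and phi[i]=1 for all i in [0,j).
Scan from step 0:
  step 0: phi=1, psi=0 -> continue
  step 1: phi=1, psi=0 -> continue
  step 2: phi=1, psi=0 -> continue
  step 3: phi=1, psi=0 -> continue
  step 4: psi=1 and phi held for [0,4) -> witness found
Witness step = 4

4


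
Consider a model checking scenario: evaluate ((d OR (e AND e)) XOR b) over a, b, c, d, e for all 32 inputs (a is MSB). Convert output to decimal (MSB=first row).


Formula: ((d OR (e AND e)) XOR b) over a, b, c, d, e (32 rows)
Evaluate each row (bits = a,b,c,d,e, MSB first):
  row 0 [00000]: ((0 OR (0 AND 0)) XOR 0) -> 0
  row 1 [00001]: ((0 OR (1 AND 1)) XOR 0) -> 1
  row 2 [00010]: ((1 OR (0 AND 0)) XOR 0) -> 1
  row 3 [00011]: ((1 OR (1 AND 1)) XOR 0) -> 1
  row 4 [00100]: ((0 OR (0 AND 0)) XOR 0) -> 0
  row 5 [00101]: ((0 OR (1 AND 1)) XOR 0) -> 1
  row 6 [00110]: ((1 OR (0 AND 0)) XOR 0) -> 1
  row 7 [00111]: ((1 OR (1 AND 1)) XOR 0) -> 1
  row 8 [01000]: ((0 OR (0 AND 0)) XOR 1) -> 1
  row 9 [01001]: ((0 OR (1 AND 1)) XOR 1) -> 0
  row 10 [01010]: ((1 OR (0 AND 0)) XOR 1) -> 0
  row 11 [01011]: ((1 OR (1 AND 1)) XOR 1) -> 0
  row 12 [01100]: ((0 OR (0 AND 0)) XOR 1) -> 1
  row 13 [01101]: ((0 OR (1 AND 1)) XOR 1) -> 0
  row 14 [01110]: ((1 OR (0 AND 0)) XOR 1) -> 0
  row 15 [01111]: ((1 OR (1 AND 1)) XOR 1) -> 0
  row 16 [10000]: ((0 OR (0 AND 0)) XOR 0) -> 0
  row 17 [10001]: ((0 OR (1 AND 1)) XOR 0) -> 1
  row 18 [10010]: ((1 OR (0 AND 0)) XOR 0) -> 1
  row 19 [10011]: ((1 OR (1 AND 1)) XOR 0) -> 1
  row 20 [10100]: ((0 OR (0 AND 0)) XOR 0) -> 0
  row 21 [10101]: ((0 OR (1 AND 1)) XOR 0) -> 1
  row 22 [10110]: ((1 OR (0 AND 0)) XOR 0) -> 1
  row 23 [10111]: ((1 OR (1 AND 1)) XOR 0) -> 1
  row 24 [11000]: ((0 OR (0 AND 0)) XOR 1) -> 1
  row 25 [11001]: ((0 OR (1 AND 1)) XOR 1) -> 0
  row 26 [11010]: ((1 OR (0 AND 0)) XOR 1) -> 0
  row 27 [11011]: ((1 OR (1 AND 1)) XOR 1) -> 0
  row 28 [11100]: ((0 OR (0 AND 0)) XOR 1) -> 1
  row 29 [11101]: ((0 OR (1 AND 1)) XOR 1) -> 0
  row 30 [11110]: ((1 OR (0 AND 0)) XOR 1) -> 0
  row 31 [11111]: ((1 OR (1 AND 1)) XOR 1) -> 0
Full result column, 4 rows per line (a,b,c fixed per line; d,e runs 00..11 left to right):
  rows 0-3 [a,b,c=000]: 0111  = hex 7
  rows 4-7 [a,b,c=001]: 0111  = hex 7
  rows 8-11 [a,b,c=010]: 1000  = hex 8
  rows 12-15 [a,b,c=011]: 1000  = hex 8
  rows 16-19 [a,b,c=100]: 0111  = hex 7
  rows 20-23 [a,b,c=101]: 0111  = hex 7
  rows 24-27 [a,b,c=110]: 1000  = hex 8
  rows 28-31 [a,b,c=111]: 1000  = hex 8
Output column (row 0 .. row 31) = 01110111100010000111011110001000
Output column grouped in 4s = 0111 0111 1000 1000 0111 0111 1000 1000 = 0x77887788
Convert to decimal digit by digit (value = value*16 + digit):
  7 -> 7
  7*16 + 7 = 119
  119*16 + 8 = 1912
  1912*16 + 8 = 30600
  30600*16 + 7 = 489607
  489607*16 + 7 = 7833719
  7833719*16 + 8 = 125339512
  125339512*16 + 8 = 2005432200
Decimal = 2005432200

2005432200


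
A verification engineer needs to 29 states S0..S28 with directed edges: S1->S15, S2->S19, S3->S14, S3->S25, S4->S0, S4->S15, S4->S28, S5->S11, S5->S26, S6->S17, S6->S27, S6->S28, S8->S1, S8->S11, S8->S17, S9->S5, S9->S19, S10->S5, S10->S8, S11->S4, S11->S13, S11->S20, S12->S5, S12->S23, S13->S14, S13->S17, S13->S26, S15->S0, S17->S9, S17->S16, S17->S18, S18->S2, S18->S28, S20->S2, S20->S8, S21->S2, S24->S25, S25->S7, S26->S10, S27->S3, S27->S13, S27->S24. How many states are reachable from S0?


BFS from S0:
  layer 0: {S0}
Reachable set: {S0}
Count = 1

1


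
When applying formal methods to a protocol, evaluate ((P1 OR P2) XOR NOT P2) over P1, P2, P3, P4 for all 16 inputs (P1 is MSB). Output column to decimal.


Formula: ((P1 OR P2) XOR NOT P2) over P1, P2, P3, P4 (16 rows)
Evaluate each row (bits = P1,P2,P3,P4, MSB first):
  row 0 [0000]: ((0 OR 0) XOR NOT 0) -> 1
  row 1 [0001]: ((0 OR 0) XOR NOT 0) -> 1
  row 2 [0010]: ((0 OR 0) XOR NOT 0) -> 1
  row 3 [0011]: ((0 OR 0) XOR NOT 0) -> 1
  row 4 [0100]: ((0 OR 1) XOR NOT 1) -> 1
  row 5 [0101]: ((0 OR 1) XOR NOT 1) -> 1
  row 6 [0110]: ((0 OR 1) XOR NOT 1) -> 1
  row 7 [0111]: ((0 OR 1) XOR NOT 1) -> 1
  row 8 [1000]: ((1 OR 0) XOR NOT 0) -> 0
  row 9 [1001]: ((1 OR 0) XOR NOT 0) -> 0
  row 10 [1010]: ((1 OR 0) XOR NOT 0) -> 0
  row 11 [1011]: ((1 OR 0) XOR NOT 0) -> 0
  row 12 [1100]: ((1 OR 1) XOR NOT 1) -> 1
  row 13 [1101]: ((1 OR 1) XOR NOT 1) -> 1
  row 14 [1110]: ((1 OR 1) XOR NOT 1) -> 1
  row 15 [1111]: ((1 OR 1) XOR NOT 1) -> 1
Full result column, 4 rows per line (P1,P2 fixed per line; P3,P4 runs 00..11 left to right):
  rows 0-3 [P1,P2=00]: 1111  = hex F
  rows 4-7 [P1,P2=01]: 1111  = hex F
  rows 8-11 [P1,P2=10]: 0000  = hex 0
  rows 12-15 [P1,P2=11]: 1111  = hex F
Output column (row 0 .. row 15) = 1111111100001111
Output column grouped in 4s = 1111 1111 0000 1111 = 0xFF0F
Convert to decimal digit by digit (value = value*16 + digit):
  F -> 15
  15*16 + 15 (F) = 255
  255*16 + 0 = 4080
  4080*16 + 15 (F) = 65295
Decimal = 65295

65295


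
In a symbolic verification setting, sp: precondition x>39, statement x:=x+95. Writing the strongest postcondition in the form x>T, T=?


Formula: sp(P, x:=E) = exists old_x. (x = E[old_x/x]) AND P[old_x/x] (old_x is the value of x before the assignment; eliminate old_x by solving x = E[old_x/x] for old_x)
Step 1: Precondition P: x>39, i.e. old_x > 39
Step 2: Assignment gives x = old_x + 95, so old_x = x - 95
Step 3: Substitute into P: x - 95 > 39
Step 4: Simplify: x > 39+95 = 134

134
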